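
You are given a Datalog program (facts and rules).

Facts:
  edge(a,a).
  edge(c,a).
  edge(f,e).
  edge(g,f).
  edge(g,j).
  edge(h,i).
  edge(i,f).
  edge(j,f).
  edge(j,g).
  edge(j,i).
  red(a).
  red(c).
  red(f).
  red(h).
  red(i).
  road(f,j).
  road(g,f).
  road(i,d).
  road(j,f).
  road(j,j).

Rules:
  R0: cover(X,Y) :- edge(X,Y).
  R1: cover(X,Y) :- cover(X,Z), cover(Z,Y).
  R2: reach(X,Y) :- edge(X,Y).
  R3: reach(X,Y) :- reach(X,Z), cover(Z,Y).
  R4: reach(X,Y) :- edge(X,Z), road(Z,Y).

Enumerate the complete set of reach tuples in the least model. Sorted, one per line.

round 1: derive cover(a,a) via R0 from edge(a,a)
round 1: derive cover(c,a) via R0 from edge(c,a)
round 1: derive cover(f,e) via R0 from edge(f,e)
round 1: derive cover(g,f) via R0 from edge(g,f)
round 1: derive cover(g,j) via R0 from edge(g,j)
round 1: derive cover(h,i) via R0 from edge(h,i)
round 1: derive cover(i,f) via R0 from edge(i,f)
round 1: derive cover(j,f) via R0 from edge(j,f)
round 1: derive cover(j,g) via R0 from edge(j,g)
round 1: derive cover(j,i) via R0 from edge(j,i)
round 1: derive reach(a,a) via R2 from edge(a,a)
round 1: derive reach(c,a) via R2 from edge(c,a)
round 1: derive reach(f,e) via R2 from edge(f,e)
round 1: derive reach(g,f) via R2 from edge(g,f)
round 1: derive reach(g,j) via R2 from edge(g,j)
round 1: derive reach(h,i) via R2 from edge(h,i)
round 1: derive reach(i,f) via R2 from edge(i,f)
round 1: derive reach(j,f) via R2 from edge(j,f)
round 1: derive reach(j,g) via R2 from edge(j,g)
round 1: derive reach(j,i) via R2 from edge(j,i)
round 1: derive reach(h,d) via R4 from edge(h,i), road(i,d)
round 1: derive reach(i,j) via R4 from edge(i,f), road(f,j)
round 1: derive reach(j,d) via R4 from edge(j,i), road(i,d)
round 1: derive reach(j,j) via R4 from edge(j,f), road(f,j)
round 2: derive cover(g,e) via R1 from cover(g,f), cover(f,e)
round 2: derive cover(g,g) via R1 from cover(g,j), cover(j,g)
round 2: derive cover(g,i) via R1 from cover(g,j), cover(j,i)
round 2: derive cover(h,f) via R1 from cover(h,i), cover(i,f)
round 2: derive cover(i,e) via R1 from cover(i,f), cover(f,e)
round 2: derive cover(j,e) via R1 from cover(j,f), cover(f,e)
round 2: derive cover(j,j) via R1 from cover(j,g), cover(g,j)
round 2: derive reach(g,e) via R3 from reach(g,f), cover(f,e)
round 2: derive reach(g,g) via R3 from reach(g,j), cover(j,g)
round 2: derive reach(g,i) via R3 from reach(g,j), cover(j,i)
round 2: derive reach(h,f) via R3 from reach(h,i), cover(i,f)
round 2: derive reach(i,e) via R3 from reach(i,f), cover(f,e)
round 2: derive reach(i,g) via R3 from reach(i,j), cover(j,g)
round 2: derive reach(i,i) via R3 from reach(i,j), cover(j,i)
round 2: derive reach(j,e) via R3 from reach(j,f), cover(f,e)
round 3: derive cover(h,e) via R1 from cover(h,f), cover(f,e)
round 3: derive reach(h,e) via R3 from reach(h,f), cover(f,e)

reach(a,a)
reach(c,a)
reach(f,e)
reach(g,e)
reach(g,f)
reach(g,g)
reach(g,i)
reach(g,j)
reach(h,d)
reach(h,e)
reach(h,f)
reach(h,i)
reach(i,e)
reach(i,f)
reach(i,g)
reach(i,i)
reach(i,j)
reach(j,d)
reach(j,e)
reach(j,f)
reach(j,g)
reach(j,i)
reach(j,j)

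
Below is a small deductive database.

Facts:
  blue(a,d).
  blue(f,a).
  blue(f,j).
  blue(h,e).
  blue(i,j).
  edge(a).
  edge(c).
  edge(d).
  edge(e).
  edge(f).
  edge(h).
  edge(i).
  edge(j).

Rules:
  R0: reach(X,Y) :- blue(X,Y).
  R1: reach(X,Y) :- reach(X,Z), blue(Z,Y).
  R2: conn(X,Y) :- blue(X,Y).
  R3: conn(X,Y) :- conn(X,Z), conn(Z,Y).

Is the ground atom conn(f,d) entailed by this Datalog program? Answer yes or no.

yes

round 1: derive conn(a,d) via R2 from blue(a,d)
round 1: derive conn(f,a) via R2 from blue(f,a)
round 1: derive conn(f,j) via R2 from blue(f,j)
round 1: derive conn(h,e) via R2 from blue(h,e)
round 1: derive conn(i,j) via R2 from blue(i,j)
round 2: derive conn(f,d) via R3 from conn(f,a), conn(a,d)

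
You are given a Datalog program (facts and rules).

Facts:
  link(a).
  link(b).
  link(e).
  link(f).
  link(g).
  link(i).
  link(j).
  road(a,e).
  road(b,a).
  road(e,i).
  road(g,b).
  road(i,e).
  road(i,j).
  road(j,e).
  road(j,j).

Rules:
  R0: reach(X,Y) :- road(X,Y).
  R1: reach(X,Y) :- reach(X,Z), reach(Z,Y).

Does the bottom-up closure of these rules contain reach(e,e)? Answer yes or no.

round 1: derive reach(a,e) via R0 from road(a,e)
round 1: derive reach(b,a) via R0 from road(b,a)
round 1: derive reach(e,i) via R0 from road(e,i)
round 1: derive reach(g,b) via R0 from road(g,b)
round 1: derive reach(i,e) via R0 from road(i,e)
round 1: derive reach(i,j) via R0 from road(i,j)
round 1: derive reach(j,e) via R0 from road(j,e)
round 1: derive reach(j,j) via R0 from road(j,j)
round 2: derive reach(a,i) via R1 from reach(a,e), reach(e,i)
round 2: derive reach(b,e) via R1 from reach(b,a), reach(a,e)
round 2: derive reach(e,e) via R1 from reach(e,i), reach(i,e)
round 2: derive reach(e,j) via R1 from reach(e,i), reach(i,j)
round 2: derive reach(g,a) via R1 from reach(g,b), reach(b,a)
round 2: derive reach(i,i) via R1 from reach(i,e), reach(e,i)
round 2: derive reach(j,i) via R1 from reach(j,e), reach(e,i)
round 3: derive reach(a,j) via R1 from reach(a,e), reach(e,j)
round 3: derive reach(b,i) via R1 from reach(b,a), reach(a,i)
round 3: derive reach(b,j) via R1 from reach(b,e), reach(e,j)
round 3: derive reach(g,e) via R1 from reach(g,a), reach(a,e)
round 3: derive reach(g,i) via R1 from reach(g,a), reach(a,i)
round 4: derive reach(g,j) via R1 from reach(g,a), reach(a,j)

yes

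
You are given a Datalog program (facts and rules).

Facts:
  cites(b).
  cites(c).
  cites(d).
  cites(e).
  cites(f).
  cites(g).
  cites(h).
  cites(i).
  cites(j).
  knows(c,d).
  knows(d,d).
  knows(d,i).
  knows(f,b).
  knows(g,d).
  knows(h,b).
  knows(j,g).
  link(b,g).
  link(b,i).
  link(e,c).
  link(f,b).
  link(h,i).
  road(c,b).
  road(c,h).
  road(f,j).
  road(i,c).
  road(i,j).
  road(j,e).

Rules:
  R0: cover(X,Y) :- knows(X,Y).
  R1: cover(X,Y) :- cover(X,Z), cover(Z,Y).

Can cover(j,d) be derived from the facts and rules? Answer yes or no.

round 1: derive cover(c,d) via R0 from knows(c,d)
round 1: derive cover(d,d) via R0 from knows(d,d)
round 1: derive cover(d,i) via R0 from knows(d,i)
round 1: derive cover(f,b) via R0 from knows(f,b)
round 1: derive cover(g,d) via R0 from knows(g,d)
round 1: derive cover(h,b) via R0 from knows(h,b)
round 1: derive cover(j,g) via R0 from knows(j,g)
round 2: derive cover(c,i) via R1 from cover(c,d), cover(d,i)
round 2: derive cover(g,i) via R1 from cover(g,d), cover(d,i)
round 2: derive cover(j,d) via R1 from cover(j,g), cover(g,d)
round 3: derive cover(j,i) via R1 from cover(j,d), cover(d,i)

yes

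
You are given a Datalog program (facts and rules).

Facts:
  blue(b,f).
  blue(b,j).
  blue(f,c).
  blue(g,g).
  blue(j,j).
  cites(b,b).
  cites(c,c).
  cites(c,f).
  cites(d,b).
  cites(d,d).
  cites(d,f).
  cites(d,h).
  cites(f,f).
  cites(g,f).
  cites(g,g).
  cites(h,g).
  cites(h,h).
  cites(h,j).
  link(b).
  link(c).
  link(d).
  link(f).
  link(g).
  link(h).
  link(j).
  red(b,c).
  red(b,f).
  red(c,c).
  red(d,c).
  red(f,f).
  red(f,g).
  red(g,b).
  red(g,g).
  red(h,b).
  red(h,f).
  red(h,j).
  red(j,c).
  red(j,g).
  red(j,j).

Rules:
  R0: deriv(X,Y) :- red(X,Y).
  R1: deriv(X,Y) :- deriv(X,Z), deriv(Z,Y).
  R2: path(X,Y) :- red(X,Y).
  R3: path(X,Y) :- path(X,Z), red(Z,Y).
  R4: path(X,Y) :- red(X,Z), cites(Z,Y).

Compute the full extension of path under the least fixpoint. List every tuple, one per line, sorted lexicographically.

path(b,b)
path(b,c)
path(b,f)
path(b,g)
path(c,b)
path(c,c)
path(c,f)
path(c,g)
path(d,b)
path(d,c)
path(d,f)
path(d,g)
path(f,b)
path(f,c)
path(f,f)
path(f,g)
path(g,b)
path(g,c)
path(g,f)
path(g,g)
path(h,b)
path(h,c)
path(h,f)
path(h,g)
path(h,j)
path(j,b)
path(j,c)
path(j,f)
path(j,g)
path(j,j)

round 1: derive path(b,c) via R2 from red(b,c)
round 1: derive path(b,f) via R2 from red(b,f)
round 1: derive path(c,c) via R2 from red(c,c)
round 1: derive path(d,c) via R2 from red(d,c)
round 1: derive path(f,f) via R2 from red(f,f)
round 1: derive path(f,g) via R2 from red(f,g)
round 1: derive path(g,b) via R2 from red(g,b)
round 1: derive path(g,g) via R2 from red(g,g)
round 1: derive path(h,b) via R2 from red(h,b)
round 1: derive path(h,f) via R2 from red(h,f)
round 1: derive path(h,j) via R2 from red(h,j)
round 1: derive path(j,c) via R2 from red(j,c)
round 1: derive path(j,g) via R2 from red(j,g)
round 1: derive path(j,j) via R2 from red(j,j)
round 1: derive path(c,f) via R4 from red(c,c), cites(c,f)
round 1: derive path(d,f) via R4 from red(d,c), cites(c,f)
round 1: derive path(g,f) via R4 from red(g,g), cites(g,f)
round 1: derive path(j,f) via R4 from red(j,c), cites(c,f)
round 2: derive path(b,g) via R3 from path(b,f), red(f,g)
round 2: derive path(c,g) via R3 from path(c,f), red(f,g)
round 2: derive path(d,g) via R3 from path(d,f), red(f,g)
round 2: derive path(f,b) via R3 from path(f,g), red(g,b)
round 2: derive path(g,c) via R3 from path(g,b), red(b,c)
round 2: derive path(h,c) via R3 from path(h,b), red(b,c)
round 2: derive path(h,g) via R3 from path(h,f), red(f,g)
round 2: derive path(j,b) via R3 from path(j,g), red(g,b)
round 3: derive path(b,b) via R3 from path(b,g), red(g,b)
round 3: derive path(c,b) via R3 from path(c,g), red(g,b)
round 3: derive path(d,b) via R3 from path(d,g), red(g,b)
round 3: derive path(f,c) via R3 from path(f,b), red(b,c)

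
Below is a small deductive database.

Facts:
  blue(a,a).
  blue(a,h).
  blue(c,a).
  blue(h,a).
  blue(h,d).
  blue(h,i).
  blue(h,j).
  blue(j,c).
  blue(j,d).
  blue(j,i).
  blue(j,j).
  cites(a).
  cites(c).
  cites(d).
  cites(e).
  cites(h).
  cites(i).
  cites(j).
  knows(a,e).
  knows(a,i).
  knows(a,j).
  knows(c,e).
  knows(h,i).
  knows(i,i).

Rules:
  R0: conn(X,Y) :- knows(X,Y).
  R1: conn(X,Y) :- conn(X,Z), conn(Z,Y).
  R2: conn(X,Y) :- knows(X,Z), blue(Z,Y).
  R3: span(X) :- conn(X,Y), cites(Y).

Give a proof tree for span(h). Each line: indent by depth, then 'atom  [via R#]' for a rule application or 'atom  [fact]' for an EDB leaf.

span(h)  [via R3]
  conn(h,i)  [via R0]
    knows(h,i)  [fact]
  cites(i)  [fact]

round 1: derive conn(a,e) via R0 from knows(a,e)
round 1: derive conn(a,i) via R0 from knows(a,i)
round 1: derive conn(a,j) via R0 from knows(a,j)
round 1: derive conn(c,e) via R0 from knows(c,e)
round 1: derive conn(h,i) via R0 from knows(h,i)
round 1: derive conn(i,i) via R0 from knows(i,i)
round 1: derive conn(a,c) via R2 from knows(a,j), blue(j,c)
round 1: derive conn(a,d) via R2 from knows(a,j), blue(j,d)
round 2: derive span(a) via R3 from conn(a,c), cites(c)
round 2: derive span(c) via R3 from conn(c,e), cites(e)
round 2: derive span(h) via R3 from conn(h,i), cites(i)
round 2: derive span(i) via R3 from conn(i,i), cites(i)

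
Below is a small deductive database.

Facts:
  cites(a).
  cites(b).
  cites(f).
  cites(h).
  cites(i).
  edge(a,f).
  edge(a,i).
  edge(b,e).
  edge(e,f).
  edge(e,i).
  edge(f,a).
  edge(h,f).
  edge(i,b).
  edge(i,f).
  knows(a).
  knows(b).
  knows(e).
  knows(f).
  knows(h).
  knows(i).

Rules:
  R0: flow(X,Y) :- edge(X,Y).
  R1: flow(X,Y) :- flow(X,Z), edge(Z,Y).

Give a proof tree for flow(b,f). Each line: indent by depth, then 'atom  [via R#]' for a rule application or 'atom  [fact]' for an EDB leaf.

flow(b,f)  [via R1]
  flow(b,e)  [via R0]
    edge(b,e)  [fact]
  edge(e,f)  [fact]

round 1: derive flow(a,f) via R0 from edge(a,f)
round 1: derive flow(a,i) via R0 from edge(a,i)
round 1: derive flow(b,e) via R0 from edge(b,e)
round 1: derive flow(e,f) via R0 from edge(e,f)
round 1: derive flow(e,i) via R0 from edge(e,i)
round 1: derive flow(f,a) via R0 from edge(f,a)
round 1: derive flow(h,f) via R0 from edge(h,f)
round 1: derive flow(i,b) via R0 from edge(i,b)
round 1: derive flow(i,f) via R0 from edge(i,f)
round 2: derive flow(a,a) via R1 from flow(a,f), edge(f,a)
round 2: derive flow(a,b) via R1 from flow(a,i), edge(i,b)
round 2: derive flow(b,f) via R1 from flow(b,e), edge(e,f)
round 2: derive flow(b,i) via R1 from flow(b,e), edge(e,i)
round 2: derive flow(e,a) via R1 from flow(e,f), edge(f,a)
round 2: derive flow(e,b) via R1 from flow(e,i), edge(i,b)
round 2: derive flow(f,f) via R1 from flow(f,a), edge(a,f)
round 2: derive flow(f,i) via R1 from flow(f,a), edge(a,i)
round 2: derive flow(h,a) via R1 from flow(h,f), edge(f,a)
round 2: derive flow(i,a) via R1 from flow(i,f), edge(f,a)
round 2: derive flow(i,e) via R1 from flow(i,b), edge(b,e)
round 3: derive flow(a,e) via R1 from flow(a,b), edge(b,e)
round 3: derive flow(b,a) via R1 from flow(b,f), edge(f,a)
round 3: derive flow(b,b) via R1 from flow(b,i), edge(i,b)
round 3: derive flow(e,e) via R1 from flow(e,b), edge(b,e)
round 3: derive flow(f,b) via R1 from flow(f,i), edge(i,b)
round 3: derive flow(h,i) via R1 from flow(h,a), edge(a,i)
round 3: derive flow(i,i) via R1 from flow(i,a), edge(a,i)
round 4: derive flow(f,e) via R1 from flow(f,b), edge(b,e)
round 4: derive flow(h,b) via R1 from flow(h,i), edge(i,b)
round 5: derive flow(h,e) via R1 from flow(h,b), edge(b,e)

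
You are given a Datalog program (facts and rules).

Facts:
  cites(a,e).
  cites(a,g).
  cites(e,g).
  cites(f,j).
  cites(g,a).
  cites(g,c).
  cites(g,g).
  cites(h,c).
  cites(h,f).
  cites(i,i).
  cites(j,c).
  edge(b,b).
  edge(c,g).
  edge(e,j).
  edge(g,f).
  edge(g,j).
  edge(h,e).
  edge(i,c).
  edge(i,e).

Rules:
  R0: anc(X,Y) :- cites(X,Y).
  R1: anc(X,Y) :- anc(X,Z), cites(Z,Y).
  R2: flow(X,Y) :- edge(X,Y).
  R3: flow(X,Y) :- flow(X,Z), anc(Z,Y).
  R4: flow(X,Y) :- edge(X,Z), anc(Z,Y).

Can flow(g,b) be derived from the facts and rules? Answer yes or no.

round 1: derive anc(a,e) via R0 from cites(a,e)
round 1: derive anc(a,g) via R0 from cites(a,g)
round 1: derive anc(e,g) via R0 from cites(e,g)
round 1: derive anc(f,j) via R0 from cites(f,j)
round 1: derive anc(g,a) via R0 from cites(g,a)
round 1: derive anc(g,c) via R0 from cites(g,c)
round 1: derive anc(g,g) via R0 from cites(g,g)
round 1: derive anc(h,c) via R0 from cites(h,c)
round 1: derive anc(h,f) via R0 from cites(h,f)
round 1: derive anc(i,i) via R0 from cites(i,i)
round 1: derive anc(j,c) via R0 from cites(j,c)
round 1: derive flow(b,b) via R2 from edge(b,b)
round 1: derive flow(c,g) via R2 from edge(c,g)
round 1: derive flow(e,j) via R2 from edge(e,j)
round 1: derive flow(g,f) via R2 from edge(g,f)
round 1: derive flow(g,j) via R2 from edge(g,j)
round 1: derive flow(h,e) via R2 from edge(h,e)
round 1: derive flow(i,c) via R2 from edge(i,c)
round 1: derive flow(i,e) via R2 from edge(i,e)
round 2: derive anc(a,a) via R1 from anc(a,g), cites(g,a)
round 2: derive anc(a,c) via R1 from anc(a,g), cites(g,c)
round 2: derive anc(e,a) via R1 from anc(e,g), cites(g,a)
round 2: derive anc(e,c) via R1 from anc(e,g), cites(g,c)
round 2: derive anc(f,c) via R1 from anc(f,j), cites(j,c)
round 2: derive anc(g,e) via R1 from anc(g,a), cites(a,e)
round 2: derive anc(h,j) via R1 from anc(h,f), cites(f,j)
round 2: derive flow(c,a) via R3 from flow(c,g), anc(g,a)
round 2: derive flow(c,c) via R3 from flow(c,g), anc(g,c)
round 2: derive flow(e,c) via R3 from flow(e,j), anc(j,c)
round 2: derive flow(g,c) via R3 from flow(g,j), anc(j,c)
round 2: derive flow(h,g) via R3 from flow(h,e), anc(e,g)
round 2: derive flow(i,g) via R3 from flow(i,e), anc(e,g)
round 3: derive anc(e,e) via R1 from anc(e,a), cites(a,e)
round 3: derive flow(c,e) via R3 from flow(c,a), anc(a,e)
round 3: derive flow(h,a) via R3 from flow(h,e), anc(e,a)
round 3: derive flow(h,c) via R3 from flow(h,e), anc(e,c)
round 3: derive flow(i,a) via R3 from flow(i,e), anc(e,a)

no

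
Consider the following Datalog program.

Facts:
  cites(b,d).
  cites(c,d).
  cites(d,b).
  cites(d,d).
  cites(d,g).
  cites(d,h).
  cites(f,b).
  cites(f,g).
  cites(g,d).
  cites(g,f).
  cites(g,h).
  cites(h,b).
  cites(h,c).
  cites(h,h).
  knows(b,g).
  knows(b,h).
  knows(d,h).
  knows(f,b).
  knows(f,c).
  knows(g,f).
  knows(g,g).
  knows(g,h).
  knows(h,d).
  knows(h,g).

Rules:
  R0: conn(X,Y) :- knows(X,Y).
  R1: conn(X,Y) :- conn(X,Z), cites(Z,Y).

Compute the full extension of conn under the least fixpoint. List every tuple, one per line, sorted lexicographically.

round 1: derive conn(b,g) via R0 from knows(b,g)
round 1: derive conn(b,h) via R0 from knows(b,h)
round 1: derive conn(d,h) via R0 from knows(d,h)
round 1: derive conn(f,b) via R0 from knows(f,b)
round 1: derive conn(f,c) via R0 from knows(f,c)
round 1: derive conn(g,f) via R0 from knows(g,f)
round 1: derive conn(g,g) via R0 from knows(g,g)
round 1: derive conn(g,h) via R0 from knows(g,h)
round 1: derive conn(h,d) via R0 from knows(h,d)
round 1: derive conn(h,g) via R0 from knows(h,g)
round 2: derive conn(b,b) via R1 from conn(b,h), cites(h,b)
round 2: derive conn(b,c) via R1 from conn(b,h), cites(h,c)
round 2: derive conn(b,d) via R1 from conn(b,g), cites(g,d)
round 2: derive conn(b,f) via R1 from conn(b,g), cites(g,f)
round 2: derive conn(d,b) via R1 from conn(d,h), cites(h,b)
round 2: derive conn(d,c) via R1 from conn(d,h), cites(h,c)
round 2: derive conn(f,d) via R1 from conn(f,b), cites(b,d)
round 2: derive conn(g,b) via R1 from conn(g,f), cites(f,b)
round 2: derive conn(g,c) via R1 from conn(g,h), cites(h,c)
round 2: derive conn(g,d) via R1 from conn(g,g), cites(g,d)
round 2: derive conn(h,b) via R1 from conn(h,d), cites(d,b)
round 2: derive conn(h,f) via R1 from conn(h,g), cites(g,f)
round 2: derive conn(h,h) via R1 from conn(h,d), cites(d,h)
round 3: derive conn(d,d) via R1 from conn(d,b), cites(b,d)
round 3: derive conn(f,g) via R1 from conn(f,d), cites(d,g)
round 3: derive conn(f,h) via R1 from conn(f,d), cites(d,h)
round 3: derive conn(h,c) via R1 from conn(h,h), cites(h,c)
round 4: derive conn(d,g) via R1 from conn(d,d), cites(d,g)
round 4: derive conn(f,f) via R1 from conn(f,g), cites(g,f)
round 5: derive conn(d,f) via R1 from conn(d,g), cites(g,f)

conn(b,b)
conn(b,c)
conn(b,d)
conn(b,f)
conn(b,g)
conn(b,h)
conn(d,b)
conn(d,c)
conn(d,d)
conn(d,f)
conn(d,g)
conn(d,h)
conn(f,b)
conn(f,c)
conn(f,d)
conn(f,f)
conn(f,g)
conn(f,h)
conn(g,b)
conn(g,c)
conn(g,d)
conn(g,f)
conn(g,g)
conn(g,h)
conn(h,b)
conn(h,c)
conn(h,d)
conn(h,f)
conn(h,g)
conn(h,h)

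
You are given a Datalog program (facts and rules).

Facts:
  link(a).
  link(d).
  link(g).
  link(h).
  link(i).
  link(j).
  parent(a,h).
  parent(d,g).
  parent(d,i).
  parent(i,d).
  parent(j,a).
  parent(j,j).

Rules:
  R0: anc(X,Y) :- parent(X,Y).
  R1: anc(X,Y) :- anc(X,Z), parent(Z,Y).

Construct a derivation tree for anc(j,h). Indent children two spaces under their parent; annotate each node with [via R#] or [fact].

round 1: derive anc(a,h) via R0 from parent(a,h)
round 1: derive anc(d,g) via R0 from parent(d,g)
round 1: derive anc(d,i) via R0 from parent(d,i)
round 1: derive anc(i,d) via R0 from parent(i,d)
round 1: derive anc(j,a) via R0 from parent(j,a)
round 1: derive anc(j,j) via R0 from parent(j,j)
round 2: derive anc(d,d) via R1 from anc(d,i), parent(i,d)
round 2: derive anc(i,g) via R1 from anc(i,d), parent(d,g)
round 2: derive anc(i,i) via R1 from anc(i,d), parent(d,i)
round 2: derive anc(j,h) via R1 from anc(j,a), parent(a,h)

anc(j,h)  [via R1]
  anc(j,a)  [via R0]
    parent(j,a)  [fact]
  parent(a,h)  [fact]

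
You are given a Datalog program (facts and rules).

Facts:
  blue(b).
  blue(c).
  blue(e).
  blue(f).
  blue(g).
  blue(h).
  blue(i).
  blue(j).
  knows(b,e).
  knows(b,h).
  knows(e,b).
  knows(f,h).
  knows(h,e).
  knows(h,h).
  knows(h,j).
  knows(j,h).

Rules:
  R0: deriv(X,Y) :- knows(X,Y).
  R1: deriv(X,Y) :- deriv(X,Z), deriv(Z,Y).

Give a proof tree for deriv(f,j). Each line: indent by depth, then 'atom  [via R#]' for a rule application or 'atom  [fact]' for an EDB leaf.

round 1: derive deriv(b,e) via R0 from knows(b,e)
round 1: derive deriv(b,h) via R0 from knows(b,h)
round 1: derive deriv(e,b) via R0 from knows(e,b)
round 1: derive deriv(f,h) via R0 from knows(f,h)
round 1: derive deriv(h,e) via R0 from knows(h,e)
round 1: derive deriv(h,h) via R0 from knows(h,h)
round 1: derive deriv(h,j) via R0 from knows(h,j)
round 1: derive deriv(j,h) via R0 from knows(j,h)
round 2: derive deriv(b,b) via R1 from deriv(b,e), deriv(e,b)
round 2: derive deriv(b,j) via R1 from deriv(b,h), deriv(h,j)
round 2: derive deriv(e,e) via R1 from deriv(e,b), deriv(b,e)
round 2: derive deriv(e,h) via R1 from deriv(e,b), deriv(b,h)
round 2: derive deriv(f,e) via R1 from deriv(f,h), deriv(h,e)
round 2: derive deriv(f,j) via R1 from deriv(f,h), deriv(h,j)
round 2: derive deriv(h,b) via R1 from deriv(h,e), deriv(e,b)
round 2: derive deriv(j,e) via R1 from deriv(j,h), deriv(h,e)
round 2: derive deriv(j,j) via R1 from deriv(j,h), deriv(h,j)
round 3: derive deriv(e,j) via R1 from deriv(e,b), deriv(b,j)
round 3: derive deriv(f,b) via R1 from deriv(f,e), deriv(e,b)
round 3: derive deriv(j,b) via R1 from deriv(j,e), deriv(e,b)

deriv(f,j)  [via R1]
  deriv(f,h)  [via R0]
    knows(f,h)  [fact]
  deriv(h,j)  [via R0]
    knows(h,j)  [fact]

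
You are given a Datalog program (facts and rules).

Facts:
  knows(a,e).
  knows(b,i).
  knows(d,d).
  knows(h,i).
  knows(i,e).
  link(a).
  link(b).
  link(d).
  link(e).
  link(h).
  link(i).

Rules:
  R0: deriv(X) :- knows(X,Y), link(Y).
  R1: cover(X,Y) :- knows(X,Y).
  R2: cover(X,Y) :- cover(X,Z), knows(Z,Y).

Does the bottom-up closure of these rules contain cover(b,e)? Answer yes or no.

round 1: derive cover(a,e) via R1 from knows(a,e)
round 1: derive cover(b,i) via R1 from knows(b,i)
round 1: derive cover(d,d) via R1 from knows(d,d)
round 1: derive cover(h,i) via R1 from knows(h,i)
round 1: derive cover(i,e) via R1 from knows(i,e)
round 2: derive cover(b,e) via R2 from cover(b,i), knows(i,e)
round 2: derive cover(h,e) via R2 from cover(h,i), knows(i,e)

yes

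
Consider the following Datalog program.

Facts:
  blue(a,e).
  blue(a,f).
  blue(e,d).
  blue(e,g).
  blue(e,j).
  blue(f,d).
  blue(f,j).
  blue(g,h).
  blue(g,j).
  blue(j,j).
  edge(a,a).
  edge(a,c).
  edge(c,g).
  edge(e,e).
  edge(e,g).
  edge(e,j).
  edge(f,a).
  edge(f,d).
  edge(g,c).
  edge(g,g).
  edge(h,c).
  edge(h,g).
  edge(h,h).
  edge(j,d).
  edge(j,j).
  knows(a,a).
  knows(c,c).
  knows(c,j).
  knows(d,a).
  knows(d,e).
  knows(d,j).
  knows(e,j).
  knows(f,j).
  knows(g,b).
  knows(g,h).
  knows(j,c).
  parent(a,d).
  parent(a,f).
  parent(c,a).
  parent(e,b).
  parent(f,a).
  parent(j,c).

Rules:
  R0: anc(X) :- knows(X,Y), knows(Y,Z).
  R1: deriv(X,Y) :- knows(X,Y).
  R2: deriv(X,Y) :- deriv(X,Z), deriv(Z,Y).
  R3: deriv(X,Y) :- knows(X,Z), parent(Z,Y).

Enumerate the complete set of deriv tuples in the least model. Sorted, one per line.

deriv(a,a)
deriv(a,b)
deriv(a,c)
deriv(a,d)
deriv(a,e)
deriv(a,f)
deriv(a,j)
deriv(c,a)
deriv(c,b)
deriv(c,c)
deriv(c,d)
deriv(c,e)
deriv(c,f)
deriv(c,j)
deriv(d,a)
deriv(d,b)
deriv(d,c)
deriv(d,d)
deriv(d,e)
deriv(d,f)
deriv(d,j)
deriv(e,a)
deriv(e,b)
deriv(e,c)
deriv(e,d)
deriv(e,e)
deriv(e,f)
deriv(e,j)
deriv(f,a)
deriv(f,b)
deriv(f,c)
deriv(f,d)
deriv(f,e)
deriv(f,f)
deriv(f,j)
deriv(g,b)
deriv(g,h)
deriv(j,a)
deriv(j,b)
deriv(j,c)
deriv(j,d)
deriv(j,e)
deriv(j,f)
deriv(j,j)

round 1: derive deriv(a,a) via R1 from knows(a,a)
round 1: derive deriv(c,c) via R1 from knows(c,c)
round 1: derive deriv(c,j) via R1 from knows(c,j)
round 1: derive deriv(d,a) via R1 from knows(d,a)
round 1: derive deriv(d,e) via R1 from knows(d,e)
round 1: derive deriv(d,j) via R1 from knows(d,j)
round 1: derive deriv(e,j) via R1 from knows(e,j)
round 1: derive deriv(f,j) via R1 from knows(f,j)
round 1: derive deriv(g,b) via R1 from knows(g,b)
round 1: derive deriv(g,h) via R1 from knows(g,h)
round 1: derive deriv(j,c) via R1 from knows(j,c)
round 1: derive deriv(a,d) via R3 from knows(a,a), parent(a,d)
round 1: derive deriv(a,f) via R3 from knows(a,a), parent(a,f)
round 1: derive deriv(c,a) via R3 from knows(c,c), parent(c,a)
round 1: derive deriv(d,b) via R3 from knows(d,e), parent(e,b)
round 1: derive deriv(d,c) via R3 from knows(d,j), parent(j,c)
round 1: derive deriv(d,d) via R3 from knows(d,a), parent(a,d)
round 1: derive deriv(d,f) via R3 from knows(d,a), parent(a,f)
round 1: derive deriv(e,c) via R3 from knows(e,j), parent(j,c)
round 1: derive deriv(f,c) via R3 from knows(f,j), parent(j,c)
round 1: derive deriv(j,a) via R3 from knows(j,c), parent(c,a)
round 2: derive deriv(a,b) via R2 from deriv(a,d), deriv(d,b)
round 2: derive deriv(a,c) via R2 from deriv(a,d), deriv(d,c)
round 2: derive deriv(a,e) via R2 from deriv(a,d), deriv(d,e)
round 2: derive deriv(a,j) via R2 from deriv(a,d), deriv(d,j)
round 2: derive deriv(c,d) via R2 from deriv(c,a), deriv(a,d)
round 2: derive deriv(c,f) via R2 from deriv(c,a), deriv(a,f)
round 2: derive deriv(e,a) via R2 from deriv(e,c), deriv(c,a)
round 2: derive deriv(f,a) via R2 from deriv(f,c), deriv(c,a)
round 2: derive deriv(j,d) via R2 from deriv(j,a), deriv(a,d)
round 2: derive deriv(j,f) via R2 from deriv(j,a), deriv(a,f)
round 2: derive deriv(j,j) via R2 from deriv(j,c), deriv(c,j)
round 3: derive deriv(c,b) via R2 from deriv(c,a), deriv(a,b)
round 3: derive deriv(c,e) via R2 from deriv(c,a), deriv(a,e)
round 3: derive deriv(e,b) via R2 from deriv(e,a), deriv(a,b)
round 3: derive deriv(e,d) via R2 from deriv(e,a), deriv(a,d)
round 3: derive deriv(e,e) via R2 from deriv(e,a), deriv(a,e)
round 3: derive deriv(e,f) via R2 from deriv(e,a), deriv(a,f)
round 3: derive deriv(f,b) via R2 from deriv(f,a), deriv(a,b)
round 3: derive deriv(f,d) via R2 from deriv(f,a), deriv(a,d)
round 3: derive deriv(f,e) via R2 from deriv(f,a), deriv(a,e)
round 3: derive deriv(f,f) via R2 from deriv(f,a), deriv(a,f)
round 3: derive deriv(j,b) via R2 from deriv(j,a), deriv(a,b)
round 3: derive deriv(j,e) via R2 from deriv(j,a), deriv(a,e)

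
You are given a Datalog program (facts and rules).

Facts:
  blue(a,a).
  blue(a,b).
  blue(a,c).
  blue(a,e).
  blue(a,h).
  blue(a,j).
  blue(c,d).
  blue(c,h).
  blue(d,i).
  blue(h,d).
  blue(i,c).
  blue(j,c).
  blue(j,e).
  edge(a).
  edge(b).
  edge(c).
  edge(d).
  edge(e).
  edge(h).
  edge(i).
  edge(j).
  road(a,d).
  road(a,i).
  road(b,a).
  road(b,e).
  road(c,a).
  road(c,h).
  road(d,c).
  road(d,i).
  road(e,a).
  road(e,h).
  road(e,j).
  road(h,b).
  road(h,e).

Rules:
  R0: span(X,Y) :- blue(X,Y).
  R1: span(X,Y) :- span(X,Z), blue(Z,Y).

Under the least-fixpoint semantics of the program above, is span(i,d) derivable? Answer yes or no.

round 1: derive span(a,a) via R0 from blue(a,a)
round 1: derive span(a,b) via R0 from blue(a,b)
round 1: derive span(a,c) via R0 from blue(a,c)
round 1: derive span(a,e) via R0 from blue(a,e)
round 1: derive span(a,h) via R0 from blue(a,h)
round 1: derive span(a,j) via R0 from blue(a,j)
round 1: derive span(c,d) via R0 from blue(c,d)
round 1: derive span(c,h) via R0 from blue(c,h)
round 1: derive span(d,i) via R0 from blue(d,i)
round 1: derive span(h,d) via R0 from blue(h,d)
round 1: derive span(i,c) via R0 from blue(i,c)
round 1: derive span(j,c) via R0 from blue(j,c)
round 1: derive span(j,e) via R0 from blue(j,e)
round 2: derive span(a,d) via R1 from span(a,c), blue(c,d)
round 2: derive span(c,i) via R1 from span(c,d), blue(d,i)
round 2: derive span(d,c) via R1 from span(d,i), blue(i,c)
round 2: derive span(h,i) via R1 from span(h,d), blue(d,i)
round 2: derive span(i,d) via R1 from span(i,c), blue(c,d)
round 2: derive span(i,h) via R1 from span(i,c), blue(c,h)
round 2: derive span(j,d) via R1 from span(j,c), blue(c,d)
round 2: derive span(j,h) via R1 from span(j,c), blue(c,h)
round 3: derive span(a,i) via R1 from span(a,d), blue(d,i)
round 3: derive span(c,c) via R1 from span(c,i), blue(i,c)
round 3: derive span(d,d) via R1 from span(d,c), blue(c,d)
round 3: derive span(d,h) via R1 from span(d,c), blue(c,h)
round 3: derive span(h,c) via R1 from span(h,i), blue(i,c)
round 3: derive span(i,i) via R1 from span(i,d), blue(d,i)
round 3: derive span(j,i) via R1 from span(j,d), blue(d,i)
round 4: derive span(h,h) via R1 from span(h,c), blue(c,h)

yes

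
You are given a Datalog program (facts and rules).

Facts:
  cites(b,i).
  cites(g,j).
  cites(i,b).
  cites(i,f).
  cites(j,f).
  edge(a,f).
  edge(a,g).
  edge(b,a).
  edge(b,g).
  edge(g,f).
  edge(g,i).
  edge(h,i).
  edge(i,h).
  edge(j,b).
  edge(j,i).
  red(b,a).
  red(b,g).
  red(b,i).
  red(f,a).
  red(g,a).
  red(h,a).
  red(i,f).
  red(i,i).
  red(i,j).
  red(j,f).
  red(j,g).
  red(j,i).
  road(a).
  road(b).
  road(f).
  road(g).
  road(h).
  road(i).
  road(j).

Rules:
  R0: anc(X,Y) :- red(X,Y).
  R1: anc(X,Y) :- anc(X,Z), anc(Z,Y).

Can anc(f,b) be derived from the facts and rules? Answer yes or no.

round 1: derive anc(b,a) via R0 from red(b,a)
round 1: derive anc(b,g) via R0 from red(b,g)
round 1: derive anc(b,i) via R0 from red(b,i)
round 1: derive anc(f,a) via R0 from red(f,a)
round 1: derive anc(g,a) via R0 from red(g,a)
round 1: derive anc(h,a) via R0 from red(h,a)
round 1: derive anc(i,f) via R0 from red(i,f)
round 1: derive anc(i,i) via R0 from red(i,i)
round 1: derive anc(i,j) via R0 from red(i,j)
round 1: derive anc(j,f) via R0 from red(j,f)
round 1: derive anc(j,g) via R0 from red(j,g)
round 1: derive anc(j,i) via R0 from red(j,i)
round 2: derive anc(b,f) via R1 from anc(b,i), anc(i,f)
round 2: derive anc(b,j) via R1 from anc(b,i), anc(i,j)
round 2: derive anc(i,a) via R1 from anc(i,f), anc(f,a)
round 2: derive anc(i,g) via R1 from anc(i,j), anc(j,g)
round 2: derive anc(j,a) via R1 from anc(j,f), anc(f,a)
round 2: derive anc(j,j) via R1 from anc(j,i), anc(i,j)

no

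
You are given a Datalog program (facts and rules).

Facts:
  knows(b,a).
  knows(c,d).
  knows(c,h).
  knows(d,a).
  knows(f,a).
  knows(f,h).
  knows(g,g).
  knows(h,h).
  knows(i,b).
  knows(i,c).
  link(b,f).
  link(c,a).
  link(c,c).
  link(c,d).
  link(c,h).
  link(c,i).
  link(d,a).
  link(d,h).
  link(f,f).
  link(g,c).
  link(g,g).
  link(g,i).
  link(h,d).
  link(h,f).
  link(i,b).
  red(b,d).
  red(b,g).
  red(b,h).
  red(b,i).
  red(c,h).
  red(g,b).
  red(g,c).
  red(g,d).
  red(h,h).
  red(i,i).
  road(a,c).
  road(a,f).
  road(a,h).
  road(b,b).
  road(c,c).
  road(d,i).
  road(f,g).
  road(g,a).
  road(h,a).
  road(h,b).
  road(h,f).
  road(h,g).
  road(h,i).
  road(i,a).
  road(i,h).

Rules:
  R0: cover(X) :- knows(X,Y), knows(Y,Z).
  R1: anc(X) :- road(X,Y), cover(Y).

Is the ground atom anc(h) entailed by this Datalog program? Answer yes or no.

round 1: derive cover(c) via R0 from knows(c,d), knows(d,a)
round 1: derive cover(f) via R0 from knows(f,h), knows(h,h)
round 1: derive cover(g) via R0 from knows(g,g), knows(g,g)
round 1: derive cover(h) via R0 from knows(h,h), knows(h,h)
round 1: derive cover(i) via R0 from knows(i,b), knows(b,a)
round 2: derive anc(a) via R1 from road(a,c), cover(c)
round 2: derive anc(c) via R1 from road(c,c), cover(c)
round 2: derive anc(d) via R1 from road(d,i), cover(i)
round 2: derive anc(f) via R1 from road(f,g), cover(g)
round 2: derive anc(h) via R1 from road(h,f), cover(f)
round 2: derive anc(i) via R1 from road(i,h), cover(h)

yes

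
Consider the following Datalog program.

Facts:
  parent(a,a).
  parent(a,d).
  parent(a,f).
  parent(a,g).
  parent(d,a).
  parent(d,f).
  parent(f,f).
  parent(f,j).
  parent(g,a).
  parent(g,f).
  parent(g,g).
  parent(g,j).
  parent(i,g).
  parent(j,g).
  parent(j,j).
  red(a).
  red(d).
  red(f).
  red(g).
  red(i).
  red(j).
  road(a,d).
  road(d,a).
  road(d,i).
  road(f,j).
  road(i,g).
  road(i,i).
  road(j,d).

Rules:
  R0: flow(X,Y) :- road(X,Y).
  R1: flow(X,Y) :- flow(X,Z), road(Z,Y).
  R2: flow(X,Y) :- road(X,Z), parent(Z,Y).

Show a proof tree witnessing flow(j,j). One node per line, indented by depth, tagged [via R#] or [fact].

flow(j,j)  [via R1]
  flow(j,f)  [via R2]
    road(j,d)  [fact]
    parent(d,f)  [fact]
  road(f,j)  [fact]

round 1: derive flow(a,d) via R0 from road(a,d)
round 1: derive flow(d,a) via R0 from road(d,a)
round 1: derive flow(d,i) via R0 from road(d,i)
round 1: derive flow(f,j) via R0 from road(f,j)
round 1: derive flow(i,g) via R0 from road(i,g)
round 1: derive flow(i,i) via R0 from road(i,i)
round 1: derive flow(j,d) via R0 from road(j,d)
round 1: derive flow(a,a) via R2 from road(a,d), parent(d,a)
round 1: derive flow(a,f) via R2 from road(a,d), parent(d,f)
round 1: derive flow(d,d) via R2 from road(d,a), parent(a,d)
round 1: derive flow(d,f) via R2 from road(d,a), parent(a,f)
round 1: derive flow(d,g) via R2 from road(d,a), parent(a,g)
round 1: derive flow(f,g) via R2 from road(f,j), parent(j,g)
round 1: derive flow(i,a) via R2 from road(i,g), parent(g,a)
round 1: derive flow(i,f) via R2 from road(i,g), parent(g,f)
round 1: derive flow(i,j) via R2 from road(i,g), parent(g,j)
round 1: derive flow(j,a) via R2 from road(j,d), parent(d,a)
round 1: derive flow(j,f) via R2 from road(j,d), parent(d,f)
round 2: derive flow(a,i) via R1 from flow(a,d), road(d,i)
round 2: derive flow(a,j) via R1 from flow(a,f), road(f,j)
round 2: derive flow(d,j) via R1 from flow(d,f), road(f,j)
round 2: derive flow(f,d) via R1 from flow(f,j), road(j,d)
round 2: derive flow(i,d) via R1 from flow(i,a), road(a,d)
round 2: derive flow(j,i) via R1 from flow(j,d), road(d,i)
round 2: derive flow(j,j) via R1 from flow(j,f), road(f,j)
round 3: derive flow(a,g) via R1 from flow(a,i), road(i,g)
round 3: derive flow(f,a) via R1 from flow(f,d), road(d,a)
round 3: derive flow(f,i) via R1 from flow(f,d), road(d,i)
round 3: derive flow(j,g) via R1 from flow(j,i), road(i,g)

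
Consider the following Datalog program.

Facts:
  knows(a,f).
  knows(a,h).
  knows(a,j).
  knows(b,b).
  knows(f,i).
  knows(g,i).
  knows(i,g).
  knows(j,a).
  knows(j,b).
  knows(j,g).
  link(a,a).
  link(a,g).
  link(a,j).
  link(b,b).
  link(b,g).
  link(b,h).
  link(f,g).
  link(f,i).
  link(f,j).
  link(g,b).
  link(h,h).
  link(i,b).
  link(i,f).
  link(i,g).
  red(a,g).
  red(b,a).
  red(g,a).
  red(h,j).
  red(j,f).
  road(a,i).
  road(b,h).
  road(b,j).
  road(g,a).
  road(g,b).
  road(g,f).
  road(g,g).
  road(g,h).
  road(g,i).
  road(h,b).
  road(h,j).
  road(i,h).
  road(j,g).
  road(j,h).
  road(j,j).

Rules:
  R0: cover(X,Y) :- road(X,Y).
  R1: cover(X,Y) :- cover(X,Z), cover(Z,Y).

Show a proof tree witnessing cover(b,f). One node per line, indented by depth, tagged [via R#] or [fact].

cover(b,f)  [via R1]
  cover(b,g)  [via R1]
    cover(b,j)  [via R0]
      road(b,j)  [fact]
    cover(j,g)  [via R0]
      road(j,g)  [fact]
  cover(g,f)  [via R0]
    road(g,f)  [fact]

round 1: derive cover(a,i) via R0 from road(a,i)
round 1: derive cover(b,h) via R0 from road(b,h)
round 1: derive cover(b,j) via R0 from road(b,j)
round 1: derive cover(g,a) via R0 from road(g,a)
round 1: derive cover(g,b) via R0 from road(g,b)
round 1: derive cover(g,f) via R0 from road(g,f)
round 1: derive cover(g,g) via R0 from road(g,g)
round 1: derive cover(g,h) via R0 from road(g,h)
round 1: derive cover(g,i) via R0 from road(g,i)
round 1: derive cover(h,b) via R0 from road(h,b)
round 1: derive cover(h,j) via R0 from road(h,j)
round 1: derive cover(i,h) via R0 from road(i,h)
round 1: derive cover(j,g) via R0 from road(j,g)
round 1: derive cover(j,h) via R0 from road(j,h)
round 1: derive cover(j,j) via R0 from road(j,j)
round 2: derive cover(a,h) via R1 from cover(a,i), cover(i,h)
round 2: derive cover(b,b) via R1 from cover(b,h), cover(h,b)
round 2: derive cover(b,g) via R1 from cover(b,j), cover(j,g)
round 2: derive cover(g,j) via R1 from cover(g,b), cover(b,j)
round 2: derive cover(h,g) via R1 from cover(h,j), cover(j,g)
round 2: derive cover(h,h) via R1 from cover(h,b), cover(b,h)
round 2: derive cover(i,b) via R1 from cover(i,h), cover(h,b)
round 2: derive cover(i,j) via R1 from cover(i,h), cover(h,j)
round 2: derive cover(j,a) via R1 from cover(j,g), cover(g,a)
round 2: derive cover(j,b) via R1 from cover(j,g), cover(g,b)
round 2: derive cover(j,f) via R1 from cover(j,g), cover(g,f)
round 2: derive cover(j,i) via R1 from cover(j,g), cover(g,i)
round 3: derive cover(a,b) via R1 from cover(a,h), cover(h,b)
round 3: derive cover(a,g) via R1 from cover(a,h), cover(h,g)
round 3: derive cover(a,j) via R1 from cover(a,h), cover(h,j)
round 3: derive cover(b,a) via R1 from cover(b,g), cover(g,a)
round 3: derive cover(b,f) via R1 from cover(b,g), cover(g,f)
round 3: derive cover(b,i) via R1 from cover(b,g), cover(g,i)
round 3: derive cover(h,a) via R1 from cover(h,g), cover(g,a)
round 3: derive cover(h,f) via R1 from cover(h,g), cover(g,f)
round 3: derive cover(h,i) via R1 from cover(h,g), cover(g,i)
round 3: derive cover(i,a) via R1 from cover(i,j), cover(j,a)
round 3: derive cover(i,f) via R1 from cover(i,j), cover(j,f)
round 3: derive cover(i,g) via R1 from cover(i,b), cover(b,g)
round 3: derive cover(i,i) via R1 from cover(i,j), cover(j,i)
round 4: derive cover(a,a) via R1 from cover(a,b), cover(b,a)
round 4: derive cover(a,f) via R1 from cover(a,b), cover(b,f)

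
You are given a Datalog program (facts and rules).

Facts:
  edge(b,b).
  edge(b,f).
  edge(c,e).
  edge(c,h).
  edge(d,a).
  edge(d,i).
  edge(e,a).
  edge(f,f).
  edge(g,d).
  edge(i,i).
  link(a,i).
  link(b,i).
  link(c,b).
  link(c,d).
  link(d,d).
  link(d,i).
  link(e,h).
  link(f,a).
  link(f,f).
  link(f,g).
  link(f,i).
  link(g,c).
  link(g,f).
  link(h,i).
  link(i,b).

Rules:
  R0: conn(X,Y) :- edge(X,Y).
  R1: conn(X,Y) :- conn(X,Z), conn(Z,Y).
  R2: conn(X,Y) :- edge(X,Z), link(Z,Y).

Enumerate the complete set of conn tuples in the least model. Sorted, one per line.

round 1: derive conn(b,b) via R0 from edge(b,b)
round 1: derive conn(b,f) via R0 from edge(b,f)
round 1: derive conn(c,e) via R0 from edge(c,e)
round 1: derive conn(c,h) via R0 from edge(c,h)
round 1: derive conn(d,a) via R0 from edge(d,a)
round 1: derive conn(d,i) via R0 from edge(d,i)
round 1: derive conn(e,a) via R0 from edge(e,a)
round 1: derive conn(f,f) via R0 from edge(f,f)
round 1: derive conn(g,d) via R0 from edge(g,d)
round 1: derive conn(i,i) via R0 from edge(i,i)
round 1: derive conn(b,a) via R2 from edge(b,f), link(f,a)
round 1: derive conn(b,g) via R2 from edge(b,f), link(f,g)
round 1: derive conn(b,i) via R2 from edge(b,b), link(b,i)
round 1: derive conn(c,i) via R2 from edge(c,h), link(h,i)
round 1: derive conn(d,b) via R2 from edge(d,i), link(i,b)
round 1: derive conn(e,i) via R2 from edge(e,a), link(a,i)
round 1: derive conn(f,a) via R2 from edge(f,f), link(f,a)
round 1: derive conn(f,g) via R2 from edge(f,f), link(f,g)
round 1: derive conn(f,i) via R2 from edge(f,f), link(f,i)
round 1: derive conn(g,i) via R2 from edge(g,d), link(d,i)
round 1: derive conn(i,b) via R2 from edge(i,i), link(i,b)
round 2: derive conn(b,d) via R1 from conn(b,g), conn(g,d)
round 2: derive conn(c,a) via R1 from conn(c,e), conn(e,a)
round 2: derive conn(c,b) via R1 from conn(c,i), conn(i,b)
round 2: derive conn(d,f) via R1 from conn(d,b), conn(b,f)
round 2: derive conn(d,g) via R1 from conn(d,b), conn(b,g)
round 2: derive conn(e,b) via R1 from conn(e,i), conn(i,b)
round 2: derive conn(f,b) via R1 from conn(f,i), conn(i,b)
round 2: derive conn(f,d) via R1 from conn(f,g), conn(g,d)
round 2: derive conn(g,a) via R1 from conn(g,d), conn(d,a)
round 2: derive conn(g,b) via R1 from conn(g,d), conn(d,b)
round 2: derive conn(i,a) via R1 from conn(i,b), conn(b,a)
round 2: derive conn(i,f) via R1 from conn(i,b), conn(b,f)
round 2: derive conn(i,g) via R1 from conn(i,b), conn(b,g)
round 3: derive conn(c,d) via R1 from conn(c,b), conn(b,d)
round 3: derive conn(c,f) via R1 from conn(c,b), conn(b,f)
round 3: derive conn(c,g) via R1 from conn(c,b), conn(b,g)
round 3: derive conn(d,d) via R1 from conn(d,b), conn(b,d)
round 3: derive conn(e,d) via R1 from conn(e,b), conn(b,d)
round 3: derive conn(e,f) via R1 from conn(e,b), conn(b,f)
round 3: derive conn(e,g) via R1 from conn(e,b), conn(b,g)
round 3: derive conn(g,f) via R1 from conn(g,b), conn(b,f)
round 3: derive conn(g,g) via R1 from conn(g,b), conn(b,g)
round 3: derive conn(i,d) via R1 from conn(i,b), conn(b,d)

conn(b,a)
conn(b,b)
conn(b,d)
conn(b,f)
conn(b,g)
conn(b,i)
conn(c,a)
conn(c,b)
conn(c,d)
conn(c,e)
conn(c,f)
conn(c,g)
conn(c,h)
conn(c,i)
conn(d,a)
conn(d,b)
conn(d,d)
conn(d,f)
conn(d,g)
conn(d,i)
conn(e,a)
conn(e,b)
conn(e,d)
conn(e,f)
conn(e,g)
conn(e,i)
conn(f,a)
conn(f,b)
conn(f,d)
conn(f,f)
conn(f,g)
conn(f,i)
conn(g,a)
conn(g,b)
conn(g,d)
conn(g,f)
conn(g,g)
conn(g,i)
conn(i,a)
conn(i,b)
conn(i,d)
conn(i,f)
conn(i,g)
conn(i,i)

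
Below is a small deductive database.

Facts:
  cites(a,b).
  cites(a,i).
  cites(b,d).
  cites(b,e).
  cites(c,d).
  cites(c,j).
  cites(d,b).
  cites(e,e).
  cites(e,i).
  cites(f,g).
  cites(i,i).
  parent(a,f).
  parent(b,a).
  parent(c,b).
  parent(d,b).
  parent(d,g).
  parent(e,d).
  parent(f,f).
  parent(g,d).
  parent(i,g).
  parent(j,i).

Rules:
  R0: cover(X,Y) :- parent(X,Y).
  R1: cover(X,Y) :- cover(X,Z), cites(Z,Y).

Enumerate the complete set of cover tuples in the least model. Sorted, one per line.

cover(a,f)
cover(a,g)
cover(b,a)
cover(b,b)
cover(b,d)
cover(b,e)
cover(b,i)
cover(c,b)
cover(c,d)
cover(c,e)
cover(c,i)
cover(d,b)
cover(d,d)
cover(d,e)
cover(d,g)
cover(d,i)
cover(e,b)
cover(e,d)
cover(e,e)
cover(e,i)
cover(f,f)
cover(f,g)
cover(g,b)
cover(g,d)
cover(g,e)
cover(g,i)
cover(i,g)
cover(j,i)

round 1: derive cover(a,f) via R0 from parent(a,f)
round 1: derive cover(b,a) via R0 from parent(b,a)
round 1: derive cover(c,b) via R0 from parent(c,b)
round 1: derive cover(d,b) via R0 from parent(d,b)
round 1: derive cover(d,g) via R0 from parent(d,g)
round 1: derive cover(e,d) via R0 from parent(e,d)
round 1: derive cover(f,f) via R0 from parent(f,f)
round 1: derive cover(g,d) via R0 from parent(g,d)
round 1: derive cover(i,g) via R0 from parent(i,g)
round 1: derive cover(j,i) via R0 from parent(j,i)
round 2: derive cover(a,g) via R1 from cover(a,f), cites(f,g)
round 2: derive cover(b,b) via R1 from cover(b,a), cites(a,b)
round 2: derive cover(b,i) via R1 from cover(b,a), cites(a,i)
round 2: derive cover(c,d) via R1 from cover(c,b), cites(b,d)
round 2: derive cover(c,e) via R1 from cover(c,b), cites(b,e)
round 2: derive cover(d,d) via R1 from cover(d,b), cites(b,d)
round 2: derive cover(d,e) via R1 from cover(d,b), cites(b,e)
round 2: derive cover(e,b) via R1 from cover(e,d), cites(d,b)
round 2: derive cover(f,g) via R1 from cover(f,f), cites(f,g)
round 2: derive cover(g,b) via R1 from cover(g,d), cites(d,b)
round 3: derive cover(b,d) via R1 from cover(b,b), cites(b,d)
round 3: derive cover(b,e) via R1 from cover(b,b), cites(b,e)
round 3: derive cover(c,i) via R1 from cover(c,e), cites(e,i)
round 3: derive cover(d,i) via R1 from cover(d,e), cites(e,i)
round 3: derive cover(e,e) via R1 from cover(e,b), cites(b,e)
round 3: derive cover(g,e) via R1 from cover(g,b), cites(b,e)
round 4: derive cover(e,i) via R1 from cover(e,e), cites(e,i)
round 4: derive cover(g,i) via R1 from cover(g,e), cites(e,i)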